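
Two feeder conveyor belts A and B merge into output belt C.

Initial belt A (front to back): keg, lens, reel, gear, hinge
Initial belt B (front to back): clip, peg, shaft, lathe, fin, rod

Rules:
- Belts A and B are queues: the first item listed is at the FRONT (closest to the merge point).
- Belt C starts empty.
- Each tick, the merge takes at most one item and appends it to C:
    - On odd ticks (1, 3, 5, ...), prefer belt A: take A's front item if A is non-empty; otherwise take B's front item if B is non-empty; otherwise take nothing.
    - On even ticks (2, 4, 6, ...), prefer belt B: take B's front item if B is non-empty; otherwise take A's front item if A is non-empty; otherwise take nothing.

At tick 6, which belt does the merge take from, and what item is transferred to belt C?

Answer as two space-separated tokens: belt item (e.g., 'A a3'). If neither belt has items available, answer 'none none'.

Tick 1: prefer A, take keg from A; A=[lens,reel,gear,hinge] B=[clip,peg,shaft,lathe,fin,rod] C=[keg]
Tick 2: prefer B, take clip from B; A=[lens,reel,gear,hinge] B=[peg,shaft,lathe,fin,rod] C=[keg,clip]
Tick 3: prefer A, take lens from A; A=[reel,gear,hinge] B=[peg,shaft,lathe,fin,rod] C=[keg,clip,lens]
Tick 4: prefer B, take peg from B; A=[reel,gear,hinge] B=[shaft,lathe,fin,rod] C=[keg,clip,lens,peg]
Tick 5: prefer A, take reel from A; A=[gear,hinge] B=[shaft,lathe,fin,rod] C=[keg,clip,lens,peg,reel]
Tick 6: prefer B, take shaft from B; A=[gear,hinge] B=[lathe,fin,rod] C=[keg,clip,lens,peg,reel,shaft]

Answer: B shaft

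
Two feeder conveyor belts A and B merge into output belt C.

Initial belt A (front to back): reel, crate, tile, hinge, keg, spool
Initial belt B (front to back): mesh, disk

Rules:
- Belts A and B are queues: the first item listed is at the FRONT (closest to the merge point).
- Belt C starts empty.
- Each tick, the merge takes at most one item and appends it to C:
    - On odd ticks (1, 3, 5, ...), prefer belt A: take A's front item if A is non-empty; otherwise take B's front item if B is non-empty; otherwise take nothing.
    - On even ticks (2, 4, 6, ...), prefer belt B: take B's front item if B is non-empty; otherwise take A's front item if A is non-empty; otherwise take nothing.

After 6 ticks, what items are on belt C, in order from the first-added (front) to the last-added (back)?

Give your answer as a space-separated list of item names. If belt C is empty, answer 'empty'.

Tick 1: prefer A, take reel from A; A=[crate,tile,hinge,keg,spool] B=[mesh,disk] C=[reel]
Tick 2: prefer B, take mesh from B; A=[crate,tile,hinge,keg,spool] B=[disk] C=[reel,mesh]
Tick 3: prefer A, take crate from A; A=[tile,hinge,keg,spool] B=[disk] C=[reel,mesh,crate]
Tick 4: prefer B, take disk from B; A=[tile,hinge,keg,spool] B=[-] C=[reel,mesh,crate,disk]
Tick 5: prefer A, take tile from A; A=[hinge,keg,spool] B=[-] C=[reel,mesh,crate,disk,tile]
Tick 6: prefer B, take hinge from A; A=[keg,spool] B=[-] C=[reel,mesh,crate,disk,tile,hinge]

Answer: reel mesh crate disk tile hinge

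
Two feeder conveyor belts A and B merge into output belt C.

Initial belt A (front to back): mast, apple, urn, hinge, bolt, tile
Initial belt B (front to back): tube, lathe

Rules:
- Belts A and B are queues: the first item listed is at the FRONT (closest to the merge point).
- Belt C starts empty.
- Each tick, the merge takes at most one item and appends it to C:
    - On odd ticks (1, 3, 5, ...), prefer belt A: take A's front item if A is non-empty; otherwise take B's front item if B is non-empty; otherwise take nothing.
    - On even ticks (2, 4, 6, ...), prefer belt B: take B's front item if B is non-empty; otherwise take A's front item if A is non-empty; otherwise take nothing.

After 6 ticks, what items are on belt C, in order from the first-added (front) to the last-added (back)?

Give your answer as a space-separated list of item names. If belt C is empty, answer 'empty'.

Tick 1: prefer A, take mast from A; A=[apple,urn,hinge,bolt,tile] B=[tube,lathe] C=[mast]
Tick 2: prefer B, take tube from B; A=[apple,urn,hinge,bolt,tile] B=[lathe] C=[mast,tube]
Tick 3: prefer A, take apple from A; A=[urn,hinge,bolt,tile] B=[lathe] C=[mast,tube,apple]
Tick 4: prefer B, take lathe from B; A=[urn,hinge,bolt,tile] B=[-] C=[mast,tube,apple,lathe]
Tick 5: prefer A, take urn from A; A=[hinge,bolt,tile] B=[-] C=[mast,tube,apple,lathe,urn]
Tick 6: prefer B, take hinge from A; A=[bolt,tile] B=[-] C=[mast,tube,apple,lathe,urn,hinge]

Answer: mast tube apple lathe urn hinge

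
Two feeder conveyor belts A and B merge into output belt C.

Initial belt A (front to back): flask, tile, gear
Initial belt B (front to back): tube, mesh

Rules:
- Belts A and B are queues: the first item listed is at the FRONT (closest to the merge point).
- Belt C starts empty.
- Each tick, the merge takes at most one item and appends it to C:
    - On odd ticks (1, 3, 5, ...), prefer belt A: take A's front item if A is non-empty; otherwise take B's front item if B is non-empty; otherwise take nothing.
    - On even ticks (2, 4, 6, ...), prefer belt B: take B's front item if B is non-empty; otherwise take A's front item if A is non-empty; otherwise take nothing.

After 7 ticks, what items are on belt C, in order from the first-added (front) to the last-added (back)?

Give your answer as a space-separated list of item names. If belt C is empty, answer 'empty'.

Answer: flask tube tile mesh gear

Derivation:
Tick 1: prefer A, take flask from A; A=[tile,gear] B=[tube,mesh] C=[flask]
Tick 2: prefer B, take tube from B; A=[tile,gear] B=[mesh] C=[flask,tube]
Tick 3: prefer A, take tile from A; A=[gear] B=[mesh] C=[flask,tube,tile]
Tick 4: prefer B, take mesh from B; A=[gear] B=[-] C=[flask,tube,tile,mesh]
Tick 5: prefer A, take gear from A; A=[-] B=[-] C=[flask,tube,tile,mesh,gear]
Tick 6: prefer B, both empty, nothing taken; A=[-] B=[-] C=[flask,tube,tile,mesh,gear]
Tick 7: prefer A, both empty, nothing taken; A=[-] B=[-] C=[flask,tube,tile,mesh,gear]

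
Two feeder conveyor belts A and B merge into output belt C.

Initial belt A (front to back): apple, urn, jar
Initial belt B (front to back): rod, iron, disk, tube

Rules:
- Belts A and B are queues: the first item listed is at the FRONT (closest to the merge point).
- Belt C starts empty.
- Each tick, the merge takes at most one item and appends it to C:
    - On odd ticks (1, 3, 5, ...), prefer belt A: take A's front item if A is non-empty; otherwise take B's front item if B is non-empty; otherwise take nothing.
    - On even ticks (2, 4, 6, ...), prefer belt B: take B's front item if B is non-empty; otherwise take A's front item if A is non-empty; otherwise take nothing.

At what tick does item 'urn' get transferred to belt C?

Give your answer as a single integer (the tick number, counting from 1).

Tick 1: prefer A, take apple from A; A=[urn,jar] B=[rod,iron,disk,tube] C=[apple]
Tick 2: prefer B, take rod from B; A=[urn,jar] B=[iron,disk,tube] C=[apple,rod]
Tick 3: prefer A, take urn from A; A=[jar] B=[iron,disk,tube] C=[apple,rod,urn]

Answer: 3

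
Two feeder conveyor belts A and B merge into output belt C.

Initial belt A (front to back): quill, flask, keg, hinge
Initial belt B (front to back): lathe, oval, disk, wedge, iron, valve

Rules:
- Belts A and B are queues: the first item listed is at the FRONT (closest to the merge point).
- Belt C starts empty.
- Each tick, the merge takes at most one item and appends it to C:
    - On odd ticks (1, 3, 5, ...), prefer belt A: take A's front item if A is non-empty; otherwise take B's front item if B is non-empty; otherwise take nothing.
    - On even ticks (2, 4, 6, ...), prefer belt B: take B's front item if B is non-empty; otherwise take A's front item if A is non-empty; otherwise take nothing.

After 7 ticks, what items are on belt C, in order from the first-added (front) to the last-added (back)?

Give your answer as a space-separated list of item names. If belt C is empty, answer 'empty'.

Answer: quill lathe flask oval keg disk hinge

Derivation:
Tick 1: prefer A, take quill from A; A=[flask,keg,hinge] B=[lathe,oval,disk,wedge,iron,valve] C=[quill]
Tick 2: prefer B, take lathe from B; A=[flask,keg,hinge] B=[oval,disk,wedge,iron,valve] C=[quill,lathe]
Tick 3: prefer A, take flask from A; A=[keg,hinge] B=[oval,disk,wedge,iron,valve] C=[quill,lathe,flask]
Tick 4: prefer B, take oval from B; A=[keg,hinge] B=[disk,wedge,iron,valve] C=[quill,lathe,flask,oval]
Tick 5: prefer A, take keg from A; A=[hinge] B=[disk,wedge,iron,valve] C=[quill,lathe,flask,oval,keg]
Tick 6: prefer B, take disk from B; A=[hinge] B=[wedge,iron,valve] C=[quill,lathe,flask,oval,keg,disk]
Tick 7: prefer A, take hinge from A; A=[-] B=[wedge,iron,valve] C=[quill,lathe,flask,oval,keg,disk,hinge]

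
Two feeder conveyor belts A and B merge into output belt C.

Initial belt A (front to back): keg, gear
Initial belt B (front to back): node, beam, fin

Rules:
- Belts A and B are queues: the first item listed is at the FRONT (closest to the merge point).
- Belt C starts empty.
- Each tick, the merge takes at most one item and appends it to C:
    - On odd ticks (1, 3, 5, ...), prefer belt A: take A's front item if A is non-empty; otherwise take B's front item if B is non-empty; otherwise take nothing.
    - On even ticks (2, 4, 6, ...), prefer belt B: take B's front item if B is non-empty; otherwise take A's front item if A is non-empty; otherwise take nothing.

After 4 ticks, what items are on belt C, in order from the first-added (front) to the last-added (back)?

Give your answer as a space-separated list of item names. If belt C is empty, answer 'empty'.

Answer: keg node gear beam

Derivation:
Tick 1: prefer A, take keg from A; A=[gear] B=[node,beam,fin] C=[keg]
Tick 2: prefer B, take node from B; A=[gear] B=[beam,fin] C=[keg,node]
Tick 3: prefer A, take gear from A; A=[-] B=[beam,fin] C=[keg,node,gear]
Tick 4: prefer B, take beam from B; A=[-] B=[fin] C=[keg,node,gear,beam]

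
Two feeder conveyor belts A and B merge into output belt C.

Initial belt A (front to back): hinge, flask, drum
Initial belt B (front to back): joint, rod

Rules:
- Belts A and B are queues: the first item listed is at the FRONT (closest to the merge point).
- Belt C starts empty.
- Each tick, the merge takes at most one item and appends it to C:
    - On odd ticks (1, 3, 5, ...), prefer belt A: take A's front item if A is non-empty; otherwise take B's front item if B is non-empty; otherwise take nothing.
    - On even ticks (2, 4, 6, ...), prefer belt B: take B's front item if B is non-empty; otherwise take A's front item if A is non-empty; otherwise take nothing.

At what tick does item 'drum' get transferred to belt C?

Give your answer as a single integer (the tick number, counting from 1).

Tick 1: prefer A, take hinge from A; A=[flask,drum] B=[joint,rod] C=[hinge]
Tick 2: prefer B, take joint from B; A=[flask,drum] B=[rod] C=[hinge,joint]
Tick 3: prefer A, take flask from A; A=[drum] B=[rod] C=[hinge,joint,flask]
Tick 4: prefer B, take rod from B; A=[drum] B=[-] C=[hinge,joint,flask,rod]
Tick 5: prefer A, take drum from A; A=[-] B=[-] C=[hinge,joint,flask,rod,drum]

Answer: 5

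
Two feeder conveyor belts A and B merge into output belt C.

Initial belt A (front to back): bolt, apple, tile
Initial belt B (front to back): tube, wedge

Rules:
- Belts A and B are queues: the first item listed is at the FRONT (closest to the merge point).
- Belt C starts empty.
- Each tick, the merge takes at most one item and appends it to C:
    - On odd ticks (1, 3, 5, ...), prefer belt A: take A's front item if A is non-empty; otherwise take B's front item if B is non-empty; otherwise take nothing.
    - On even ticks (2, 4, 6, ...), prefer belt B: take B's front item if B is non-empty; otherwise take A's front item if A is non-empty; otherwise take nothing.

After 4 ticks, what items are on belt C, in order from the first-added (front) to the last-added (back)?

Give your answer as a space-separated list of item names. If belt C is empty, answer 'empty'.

Tick 1: prefer A, take bolt from A; A=[apple,tile] B=[tube,wedge] C=[bolt]
Tick 2: prefer B, take tube from B; A=[apple,tile] B=[wedge] C=[bolt,tube]
Tick 3: prefer A, take apple from A; A=[tile] B=[wedge] C=[bolt,tube,apple]
Tick 4: prefer B, take wedge from B; A=[tile] B=[-] C=[bolt,tube,apple,wedge]

Answer: bolt tube apple wedge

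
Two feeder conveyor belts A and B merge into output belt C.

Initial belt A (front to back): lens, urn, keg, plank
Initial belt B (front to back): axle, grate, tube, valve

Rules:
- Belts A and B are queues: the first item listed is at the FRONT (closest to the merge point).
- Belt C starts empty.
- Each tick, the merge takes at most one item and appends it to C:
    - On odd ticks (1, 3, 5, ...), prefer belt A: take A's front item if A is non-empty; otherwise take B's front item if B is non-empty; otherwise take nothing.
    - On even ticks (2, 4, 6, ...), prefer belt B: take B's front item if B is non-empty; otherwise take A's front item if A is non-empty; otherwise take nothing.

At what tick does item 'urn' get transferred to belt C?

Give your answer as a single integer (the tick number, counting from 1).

Answer: 3

Derivation:
Tick 1: prefer A, take lens from A; A=[urn,keg,plank] B=[axle,grate,tube,valve] C=[lens]
Tick 2: prefer B, take axle from B; A=[urn,keg,plank] B=[grate,tube,valve] C=[lens,axle]
Tick 3: prefer A, take urn from A; A=[keg,plank] B=[grate,tube,valve] C=[lens,axle,urn]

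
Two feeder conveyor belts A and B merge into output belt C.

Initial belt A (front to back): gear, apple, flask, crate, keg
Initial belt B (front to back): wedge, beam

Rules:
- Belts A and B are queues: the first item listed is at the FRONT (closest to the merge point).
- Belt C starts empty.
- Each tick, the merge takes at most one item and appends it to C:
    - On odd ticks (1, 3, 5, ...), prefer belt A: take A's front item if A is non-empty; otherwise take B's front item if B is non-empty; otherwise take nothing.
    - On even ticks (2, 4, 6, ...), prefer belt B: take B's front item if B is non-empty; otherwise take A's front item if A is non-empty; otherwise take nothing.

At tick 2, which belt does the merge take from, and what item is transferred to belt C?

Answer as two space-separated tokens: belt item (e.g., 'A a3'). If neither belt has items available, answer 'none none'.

Tick 1: prefer A, take gear from A; A=[apple,flask,crate,keg] B=[wedge,beam] C=[gear]
Tick 2: prefer B, take wedge from B; A=[apple,flask,crate,keg] B=[beam] C=[gear,wedge]

Answer: B wedge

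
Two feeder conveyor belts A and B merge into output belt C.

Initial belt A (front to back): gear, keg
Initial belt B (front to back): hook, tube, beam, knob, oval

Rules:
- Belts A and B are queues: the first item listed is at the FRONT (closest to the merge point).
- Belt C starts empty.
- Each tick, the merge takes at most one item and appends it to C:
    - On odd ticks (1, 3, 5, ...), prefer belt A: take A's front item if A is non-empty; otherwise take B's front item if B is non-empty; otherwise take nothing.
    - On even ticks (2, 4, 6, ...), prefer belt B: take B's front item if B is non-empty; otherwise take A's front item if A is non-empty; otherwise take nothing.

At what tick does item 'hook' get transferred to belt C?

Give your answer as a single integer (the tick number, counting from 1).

Tick 1: prefer A, take gear from A; A=[keg] B=[hook,tube,beam,knob,oval] C=[gear]
Tick 2: prefer B, take hook from B; A=[keg] B=[tube,beam,knob,oval] C=[gear,hook]

Answer: 2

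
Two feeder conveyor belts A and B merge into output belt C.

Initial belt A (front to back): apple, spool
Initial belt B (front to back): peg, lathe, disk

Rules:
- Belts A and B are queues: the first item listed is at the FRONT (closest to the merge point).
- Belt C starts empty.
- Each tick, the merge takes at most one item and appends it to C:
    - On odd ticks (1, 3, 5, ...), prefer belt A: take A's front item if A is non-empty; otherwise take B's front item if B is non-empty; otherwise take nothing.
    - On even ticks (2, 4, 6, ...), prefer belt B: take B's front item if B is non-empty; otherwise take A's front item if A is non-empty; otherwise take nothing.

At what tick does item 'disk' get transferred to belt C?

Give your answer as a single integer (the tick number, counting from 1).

Tick 1: prefer A, take apple from A; A=[spool] B=[peg,lathe,disk] C=[apple]
Tick 2: prefer B, take peg from B; A=[spool] B=[lathe,disk] C=[apple,peg]
Tick 3: prefer A, take spool from A; A=[-] B=[lathe,disk] C=[apple,peg,spool]
Tick 4: prefer B, take lathe from B; A=[-] B=[disk] C=[apple,peg,spool,lathe]
Tick 5: prefer A, take disk from B; A=[-] B=[-] C=[apple,peg,spool,lathe,disk]

Answer: 5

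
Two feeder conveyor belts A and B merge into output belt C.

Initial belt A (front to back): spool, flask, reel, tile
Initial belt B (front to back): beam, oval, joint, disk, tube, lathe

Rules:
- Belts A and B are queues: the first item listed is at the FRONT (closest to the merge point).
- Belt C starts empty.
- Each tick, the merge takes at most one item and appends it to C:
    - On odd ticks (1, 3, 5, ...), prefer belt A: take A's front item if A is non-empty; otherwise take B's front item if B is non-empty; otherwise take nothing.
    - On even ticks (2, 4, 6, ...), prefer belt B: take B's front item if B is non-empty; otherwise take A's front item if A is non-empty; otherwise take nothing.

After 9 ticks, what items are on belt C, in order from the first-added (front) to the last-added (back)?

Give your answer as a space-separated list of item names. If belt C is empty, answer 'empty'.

Tick 1: prefer A, take spool from A; A=[flask,reel,tile] B=[beam,oval,joint,disk,tube,lathe] C=[spool]
Tick 2: prefer B, take beam from B; A=[flask,reel,tile] B=[oval,joint,disk,tube,lathe] C=[spool,beam]
Tick 3: prefer A, take flask from A; A=[reel,tile] B=[oval,joint,disk,tube,lathe] C=[spool,beam,flask]
Tick 4: prefer B, take oval from B; A=[reel,tile] B=[joint,disk,tube,lathe] C=[spool,beam,flask,oval]
Tick 5: prefer A, take reel from A; A=[tile] B=[joint,disk,tube,lathe] C=[spool,beam,flask,oval,reel]
Tick 6: prefer B, take joint from B; A=[tile] B=[disk,tube,lathe] C=[spool,beam,flask,oval,reel,joint]
Tick 7: prefer A, take tile from A; A=[-] B=[disk,tube,lathe] C=[spool,beam,flask,oval,reel,joint,tile]
Tick 8: prefer B, take disk from B; A=[-] B=[tube,lathe] C=[spool,beam,flask,oval,reel,joint,tile,disk]
Tick 9: prefer A, take tube from B; A=[-] B=[lathe] C=[spool,beam,flask,oval,reel,joint,tile,disk,tube]

Answer: spool beam flask oval reel joint tile disk tube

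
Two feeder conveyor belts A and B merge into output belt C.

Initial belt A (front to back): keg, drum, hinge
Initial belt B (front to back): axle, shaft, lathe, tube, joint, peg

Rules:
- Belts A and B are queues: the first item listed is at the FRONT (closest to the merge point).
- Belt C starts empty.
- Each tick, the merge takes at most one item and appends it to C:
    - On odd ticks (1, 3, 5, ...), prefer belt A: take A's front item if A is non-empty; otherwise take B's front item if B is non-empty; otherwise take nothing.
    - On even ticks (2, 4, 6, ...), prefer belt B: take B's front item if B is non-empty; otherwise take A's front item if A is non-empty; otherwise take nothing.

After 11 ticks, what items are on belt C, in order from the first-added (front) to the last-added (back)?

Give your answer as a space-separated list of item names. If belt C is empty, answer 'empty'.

Tick 1: prefer A, take keg from A; A=[drum,hinge] B=[axle,shaft,lathe,tube,joint,peg] C=[keg]
Tick 2: prefer B, take axle from B; A=[drum,hinge] B=[shaft,lathe,tube,joint,peg] C=[keg,axle]
Tick 3: prefer A, take drum from A; A=[hinge] B=[shaft,lathe,tube,joint,peg] C=[keg,axle,drum]
Tick 4: prefer B, take shaft from B; A=[hinge] B=[lathe,tube,joint,peg] C=[keg,axle,drum,shaft]
Tick 5: prefer A, take hinge from A; A=[-] B=[lathe,tube,joint,peg] C=[keg,axle,drum,shaft,hinge]
Tick 6: prefer B, take lathe from B; A=[-] B=[tube,joint,peg] C=[keg,axle,drum,shaft,hinge,lathe]
Tick 7: prefer A, take tube from B; A=[-] B=[joint,peg] C=[keg,axle,drum,shaft,hinge,lathe,tube]
Tick 8: prefer B, take joint from B; A=[-] B=[peg] C=[keg,axle,drum,shaft,hinge,lathe,tube,joint]
Tick 9: prefer A, take peg from B; A=[-] B=[-] C=[keg,axle,drum,shaft,hinge,lathe,tube,joint,peg]
Tick 10: prefer B, both empty, nothing taken; A=[-] B=[-] C=[keg,axle,drum,shaft,hinge,lathe,tube,joint,peg]
Tick 11: prefer A, both empty, nothing taken; A=[-] B=[-] C=[keg,axle,drum,shaft,hinge,lathe,tube,joint,peg]

Answer: keg axle drum shaft hinge lathe tube joint peg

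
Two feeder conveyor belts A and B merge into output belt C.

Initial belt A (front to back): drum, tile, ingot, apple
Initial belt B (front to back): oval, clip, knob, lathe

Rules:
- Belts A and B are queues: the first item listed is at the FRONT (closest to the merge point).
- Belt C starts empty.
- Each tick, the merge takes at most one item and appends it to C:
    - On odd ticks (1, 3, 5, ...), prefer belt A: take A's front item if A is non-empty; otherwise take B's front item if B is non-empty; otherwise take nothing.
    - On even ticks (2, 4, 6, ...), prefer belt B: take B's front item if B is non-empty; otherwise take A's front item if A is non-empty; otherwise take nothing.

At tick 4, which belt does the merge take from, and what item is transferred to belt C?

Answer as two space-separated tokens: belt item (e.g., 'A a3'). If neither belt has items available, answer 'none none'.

Tick 1: prefer A, take drum from A; A=[tile,ingot,apple] B=[oval,clip,knob,lathe] C=[drum]
Tick 2: prefer B, take oval from B; A=[tile,ingot,apple] B=[clip,knob,lathe] C=[drum,oval]
Tick 3: prefer A, take tile from A; A=[ingot,apple] B=[clip,knob,lathe] C=[drum,oval,tile]
Tick 4: prefer B, take clip from B; A=[ingot,apple] B=[knob,lathe] C=[drum,oval,tile,clip]

Answer: B clip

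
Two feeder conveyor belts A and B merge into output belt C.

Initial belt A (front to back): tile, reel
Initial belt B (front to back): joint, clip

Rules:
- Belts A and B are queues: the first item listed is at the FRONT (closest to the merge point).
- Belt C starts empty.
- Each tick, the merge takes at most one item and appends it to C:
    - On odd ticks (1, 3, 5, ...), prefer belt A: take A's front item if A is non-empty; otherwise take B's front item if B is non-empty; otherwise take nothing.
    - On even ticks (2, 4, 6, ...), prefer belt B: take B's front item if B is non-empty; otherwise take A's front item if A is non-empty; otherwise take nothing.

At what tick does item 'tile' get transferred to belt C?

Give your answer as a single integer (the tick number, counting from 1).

Tick 1: prefer A, take tile from A; A=[reel] B=[joint,clip] C=[tile]

Answer: 1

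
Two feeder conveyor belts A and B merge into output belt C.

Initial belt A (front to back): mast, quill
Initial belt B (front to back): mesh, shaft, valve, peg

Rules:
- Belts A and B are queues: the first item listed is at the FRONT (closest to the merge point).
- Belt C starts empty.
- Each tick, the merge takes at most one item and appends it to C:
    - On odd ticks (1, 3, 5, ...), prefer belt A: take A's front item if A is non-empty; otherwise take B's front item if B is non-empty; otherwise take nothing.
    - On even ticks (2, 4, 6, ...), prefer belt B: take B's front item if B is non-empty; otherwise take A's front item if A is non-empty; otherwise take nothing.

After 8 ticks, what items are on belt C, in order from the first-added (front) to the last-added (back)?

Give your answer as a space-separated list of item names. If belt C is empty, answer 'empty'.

Tick 1: prefer A, take mast from A; A=[quill] B=[mesh,shaft,valve,peg] C=[mast]
Tick 2: prefer B, take mesh from B; A=[quill] B=[shaft,valve,peg] C=[mast,mesh]
Tick 3: prefer A, take quill from A; A=[-] B=[shaft,valve,peg] C=[mast,mesh,quill]
Tick 4: prefer B, take shaft from B; A=[-] B=[valve,peg] C=[mast,mesh,quill,shaft]
Tick 5: prefer A, take valve from B; A=[-] B=[peg] C=[mast,mesh,quill,shaft,valve]
Tick 6: prefer B, take peg from B; A=[-] B=[-] C=[mast,mesh,quill,shaft,valve,peg]
Tick 7: prefer A, both empty, nothing taken; A=[-] B=[-] C=[mast,mesh,quill,shaft,valve,peg]
Tick 8: prefer B, both empty, nothing taken; A=[-] B=[-] C=[mast,mesh,quill,shaft,valve,peg]

Answer: mast mesh quill shaft valve peg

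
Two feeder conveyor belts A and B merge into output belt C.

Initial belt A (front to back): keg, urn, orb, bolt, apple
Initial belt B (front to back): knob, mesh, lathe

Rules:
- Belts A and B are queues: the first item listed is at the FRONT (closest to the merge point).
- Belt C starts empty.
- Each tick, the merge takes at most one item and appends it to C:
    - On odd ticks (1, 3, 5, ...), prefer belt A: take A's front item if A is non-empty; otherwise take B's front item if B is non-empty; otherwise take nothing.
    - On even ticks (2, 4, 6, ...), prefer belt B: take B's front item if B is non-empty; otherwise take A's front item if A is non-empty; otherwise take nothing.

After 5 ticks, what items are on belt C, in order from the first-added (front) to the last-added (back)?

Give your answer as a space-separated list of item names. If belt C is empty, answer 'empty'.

Answer: keg knob urn mesh orb

Derivation:
Tick 1: prefer A, take keg from A; A=[urn,orb,bolt,apple] B=[knob,mesh,lathe] C=[keg]
Tick 2: prefer B, take knob from B; A=[urn,orb,bolt,apple] B=[mesh,lathe] C=[keg,knob]
Tick 3: prefer A, take urn from A; A=[orb,bolt,apple] B=[mesh,lathe] C=[keg,knob,urn]
Tick 4: prefer B, take mesh from B; A=[orb,bolt,apple] B=[lathe] C=[keg,knob,urn,mesh]
Tick 5: prefer A, take orb from A; A=[bolt,apple] B=[lathe] C=[keg,knob,urn,mesh,orb]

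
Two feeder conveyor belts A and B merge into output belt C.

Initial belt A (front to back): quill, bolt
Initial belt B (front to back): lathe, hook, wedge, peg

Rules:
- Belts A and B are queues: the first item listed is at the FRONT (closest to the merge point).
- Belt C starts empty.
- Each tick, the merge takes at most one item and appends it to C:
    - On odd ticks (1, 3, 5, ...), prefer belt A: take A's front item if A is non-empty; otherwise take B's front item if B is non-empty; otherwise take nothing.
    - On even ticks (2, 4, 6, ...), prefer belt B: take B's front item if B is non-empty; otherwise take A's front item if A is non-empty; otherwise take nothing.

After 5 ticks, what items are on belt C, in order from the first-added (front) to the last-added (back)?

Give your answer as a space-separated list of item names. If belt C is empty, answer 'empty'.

Answer: quill lathe bolt hook wedge

Derivation:
Tick 1: prefer A, take quill from A; A=[bolt] B=[lathe,hook,wedge,peg] C=[quill]
Tick 2: prefer B, take lathe from B; A=[bolt] B=[hook,wedge,peg] C=[quill,lathe]
Tick 3: prefer A, take bolt from A; A=[-] B=[hook,wedge,peg] C=[quill,lathe,bolt]
Tick 4: prefer B, take hook from B; A=[-] B=[wedge,peg] C=[quill,lathe,bolt,hook]
Tick 5: prefer A, take wedge from B; A=[-] B=[peg] C=[quill,lathe,bolt,hook,wedge]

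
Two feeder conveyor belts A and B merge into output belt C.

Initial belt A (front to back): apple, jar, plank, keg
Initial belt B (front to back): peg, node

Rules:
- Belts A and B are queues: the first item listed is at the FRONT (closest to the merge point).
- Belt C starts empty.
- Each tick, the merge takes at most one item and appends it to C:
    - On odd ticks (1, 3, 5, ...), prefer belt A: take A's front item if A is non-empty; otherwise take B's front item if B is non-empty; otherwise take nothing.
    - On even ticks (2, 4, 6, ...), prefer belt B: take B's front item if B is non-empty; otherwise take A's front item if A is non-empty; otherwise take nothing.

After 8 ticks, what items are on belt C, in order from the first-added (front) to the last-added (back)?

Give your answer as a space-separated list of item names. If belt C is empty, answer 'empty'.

Answer: apple peg jar node plank keg

Derivation:
Tick 1: prefer A, take apple from A; A=[jar,plank,keg] B=[peg,node] C=[apple]
Tick 2: prefer B, take peg from B; A=[jar,plank,keg] B=[node] C=[apple,peg]
Tick 3: prefer A, take jar from A; A=[plank,keg] B=[node] C=[apple,peg,jar]
Tick 4: prefer B, take node from B; A=[plank,keg] B=[-] C=[apple,peg,jar,node]
Tick 5: prefer A, take plank from A; A=[keg] B=[-] C=[apple,peg,jar,node,plank]
Tick 6: prefer B, take keg from A; A=[-] B=[-] C=[apple,peg,jar,node,plank,keg]
Tick 7: prefer A, both empty, nothing taken; A=[-] B=[-] C=[apple,peg,jar,node,plank,keg]
Tick 8: prefer B, both empty, nothing taken; A=[-] B=[-] C=[apple,peg,jar,node,plank,keg]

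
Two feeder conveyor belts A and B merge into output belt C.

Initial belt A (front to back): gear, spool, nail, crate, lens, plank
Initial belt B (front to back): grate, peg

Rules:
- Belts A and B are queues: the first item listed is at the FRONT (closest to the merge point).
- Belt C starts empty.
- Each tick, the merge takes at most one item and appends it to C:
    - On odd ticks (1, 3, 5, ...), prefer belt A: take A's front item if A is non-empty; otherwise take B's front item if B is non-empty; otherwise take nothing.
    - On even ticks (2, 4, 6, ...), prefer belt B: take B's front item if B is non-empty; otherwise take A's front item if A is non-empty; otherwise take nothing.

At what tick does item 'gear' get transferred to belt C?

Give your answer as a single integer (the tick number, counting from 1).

Tick 1: prefer A, take gear from A; A=[spool,nail,crate,lens,plank] B=[grate,peg] C=[gear]

Answer: 1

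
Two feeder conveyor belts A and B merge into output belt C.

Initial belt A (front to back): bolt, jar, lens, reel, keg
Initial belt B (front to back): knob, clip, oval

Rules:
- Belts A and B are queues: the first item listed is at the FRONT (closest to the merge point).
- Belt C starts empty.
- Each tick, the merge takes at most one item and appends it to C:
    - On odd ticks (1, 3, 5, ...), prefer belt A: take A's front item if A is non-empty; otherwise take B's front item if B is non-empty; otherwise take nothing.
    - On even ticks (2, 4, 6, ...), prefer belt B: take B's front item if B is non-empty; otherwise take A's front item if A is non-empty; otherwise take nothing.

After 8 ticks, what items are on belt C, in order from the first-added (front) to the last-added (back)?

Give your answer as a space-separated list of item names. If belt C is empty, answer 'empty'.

Tick 1: prefer A, take bolt from A; A=[jar,lens,reel,keg] B=[knob,clip,oval] C=[bolt]
Tick 2: prefer B, take knob from B; A=[jar,lens,reel,keg] B=[clip,oval] C=[bolt,knob]
Tick 3: prefer A, take jar from A; A=[lens,reel,keg] B=[clip,oval] C=[bolt,knob,jar]
Tick 4: prefer B, take clip from B; A=[lens,reel,keg] B=[oval] C=[bolt,knob,jar,clip]
Tick 5: prefer A, take lens from A; A=[reel,keg] B=[oval] C=[bolt,knob,jar,clip,lens]
Tick 6: prefer B, take oval from B; A=[reel,keg] B=[-] C=[bolt,knob,jar,clip,lens,oval]
Tick 7: prefer A, take reel from A; A=[keg] B=[-] C=[bolt,knob,jar,clip,lens,oval,reel]
Tick 8: prefer B, take keg from A; A=[-] B=[-] C=[bolt,knob,jar,clip,lens,oval,reel,keg]

Answer: bolt knob jar clip lens oval reel keg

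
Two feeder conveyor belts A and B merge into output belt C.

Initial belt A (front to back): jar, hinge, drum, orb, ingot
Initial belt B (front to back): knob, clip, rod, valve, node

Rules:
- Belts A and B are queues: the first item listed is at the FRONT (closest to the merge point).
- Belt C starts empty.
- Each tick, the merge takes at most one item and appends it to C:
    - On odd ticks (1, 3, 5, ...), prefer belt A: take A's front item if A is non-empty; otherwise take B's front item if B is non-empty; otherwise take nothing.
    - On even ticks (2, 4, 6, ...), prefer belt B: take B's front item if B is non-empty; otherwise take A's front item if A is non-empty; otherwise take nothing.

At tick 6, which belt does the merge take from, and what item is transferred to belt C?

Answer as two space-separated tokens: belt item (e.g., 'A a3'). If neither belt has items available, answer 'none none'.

Answer: B rod

Derivation:
Tick 1: prefer A, take jar from A; A=[hinge,drum,orb,ingot] B=[knob,clip,rod,valve,node] C=[jar]
Tick 2: prefer B, take knob from B; A=[hinge,drum,orb,ingot] B=[clip,rod,valve,node] C=[jar,knob]
Tick 3: prefer A, take hinge from A; A=[drum,orb,ingot] B=[clip,rod,valve,node] C=[jar,knob,hinge]
Tick 4: prefer B, take clip from B; A=[drum,orb,ingot] B=[rod,valve,node] C=[jar,knob,hinge,clip]
Tick 5: prefer A, take drum from A; A=[orb,ingot] B=[rod,valve,node] C=[jar,knob,hinge,clip,drum]
Tick 6: prefer B, take rod from B; A=[orb,ingot] B=[valve,node] C=[jar,knob,hinge,clip,drum,rod]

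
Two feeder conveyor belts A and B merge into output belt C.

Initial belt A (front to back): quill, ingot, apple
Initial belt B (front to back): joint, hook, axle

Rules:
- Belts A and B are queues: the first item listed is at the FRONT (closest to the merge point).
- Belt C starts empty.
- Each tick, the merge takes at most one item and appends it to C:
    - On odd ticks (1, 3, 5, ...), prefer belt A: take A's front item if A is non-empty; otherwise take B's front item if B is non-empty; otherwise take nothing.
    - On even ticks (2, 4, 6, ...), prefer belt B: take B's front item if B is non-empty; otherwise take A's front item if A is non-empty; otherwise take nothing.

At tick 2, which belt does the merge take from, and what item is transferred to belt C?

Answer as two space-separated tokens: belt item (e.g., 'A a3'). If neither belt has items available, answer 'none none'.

Tick 1: prefer A, take quill from A; A=[ingot,apple] B=[joint,hook,axle] C=[quill]
Tick 2: prefer B, take joint from B; A=[ingot,apple] B=[hook,axle] C=[quill,joint]

Answer: B joint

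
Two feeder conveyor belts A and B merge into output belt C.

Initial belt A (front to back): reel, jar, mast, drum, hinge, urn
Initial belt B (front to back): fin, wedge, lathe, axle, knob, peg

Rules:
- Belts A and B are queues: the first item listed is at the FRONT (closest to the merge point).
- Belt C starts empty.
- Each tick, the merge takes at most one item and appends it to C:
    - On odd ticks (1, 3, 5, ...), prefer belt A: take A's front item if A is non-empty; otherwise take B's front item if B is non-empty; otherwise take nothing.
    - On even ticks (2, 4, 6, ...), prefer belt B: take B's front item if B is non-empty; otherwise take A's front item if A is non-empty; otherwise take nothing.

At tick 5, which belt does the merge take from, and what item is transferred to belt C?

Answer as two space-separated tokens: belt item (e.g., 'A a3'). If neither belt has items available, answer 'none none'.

Tick 1: prefer A, take reel from A; A=[jar,mast,drum,hinge,urn] B=[fin,wedge,lathe,axle,knob,peg] C=[reel]
Tick 2: prefer B, take fin from B; A=[jar,mast,drum,hinge,urn] B=[wedge,lathe,axle,knob,peg] C=[reel,fin]
Tick 3: prefer A, take jar from A; A=[mast,drum,hinge,urn] B=[wedge,lathe,axle,knob,peg] C=[reel,fin,jar]
Tick 4: prefer B, take wedge from B; A=[mast,drum,hinge,urn] B=[lathe,axle,knob,peg] C=[reel,fin,jar,wedge]
Tick 5: prefer A, take mast from A; A=[drum,hinge,urn] B=[lathe,axle,knob,peg] C=[reel,fin,jar,wedge,mast]

Answer: A mast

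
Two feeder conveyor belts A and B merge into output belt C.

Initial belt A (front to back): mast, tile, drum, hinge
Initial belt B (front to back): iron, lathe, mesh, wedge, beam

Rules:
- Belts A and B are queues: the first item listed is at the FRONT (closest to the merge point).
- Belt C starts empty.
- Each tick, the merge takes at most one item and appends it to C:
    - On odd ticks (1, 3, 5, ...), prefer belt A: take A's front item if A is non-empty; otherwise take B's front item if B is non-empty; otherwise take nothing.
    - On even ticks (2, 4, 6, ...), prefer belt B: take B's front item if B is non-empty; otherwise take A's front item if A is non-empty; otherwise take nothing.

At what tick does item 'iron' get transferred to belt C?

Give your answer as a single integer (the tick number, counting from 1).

Tick 1: prefer A, take mast from A; A=[tile,drum,hinge] B=[iron,lathe,mesh,wedge,beam] C=[mast]
Tick 2: prefer B, take iron from B; A=[tile,drum,hinge] B=[lathe,mesh,wedge,beam] C=[mast,iron]

Answer: 2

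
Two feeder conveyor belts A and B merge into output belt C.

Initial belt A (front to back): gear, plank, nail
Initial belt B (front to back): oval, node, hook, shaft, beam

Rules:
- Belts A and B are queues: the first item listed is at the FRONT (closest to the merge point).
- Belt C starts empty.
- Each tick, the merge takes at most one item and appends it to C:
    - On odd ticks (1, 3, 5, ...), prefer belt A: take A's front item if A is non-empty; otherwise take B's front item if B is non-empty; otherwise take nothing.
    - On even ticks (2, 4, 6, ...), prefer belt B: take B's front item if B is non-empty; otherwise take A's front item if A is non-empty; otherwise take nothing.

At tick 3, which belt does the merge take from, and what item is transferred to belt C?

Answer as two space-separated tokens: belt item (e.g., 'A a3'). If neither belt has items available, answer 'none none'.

Answer: A plank

Derivation:
Tick 1: prefer A, take gear from A; A=[plank,nail] B=[oval,node,hook,shaft,beam] C=[gear]
Tick 2: prefer B, take oval from B; A=[plank,nail] B=[node,hook,shaft,beam] C=[gear,oval]
Tick 3: prefer A, take plank from A; A=[nail] B=[node,hook,shaft,beam] C=[gear,oval,plank]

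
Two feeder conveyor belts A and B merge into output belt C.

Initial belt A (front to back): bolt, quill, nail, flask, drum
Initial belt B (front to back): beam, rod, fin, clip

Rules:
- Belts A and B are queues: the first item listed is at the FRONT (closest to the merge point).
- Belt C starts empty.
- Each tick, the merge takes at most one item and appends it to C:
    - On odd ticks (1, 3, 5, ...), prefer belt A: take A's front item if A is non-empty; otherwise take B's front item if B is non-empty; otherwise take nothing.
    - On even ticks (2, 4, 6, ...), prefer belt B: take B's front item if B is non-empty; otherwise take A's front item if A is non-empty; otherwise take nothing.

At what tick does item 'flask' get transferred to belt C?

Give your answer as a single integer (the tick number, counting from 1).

Tick 1: prefer A, take bolt from A; A=[quill,nail,flask,drum] B=[beam,rod,fin,clip] C=[bolt]
Tick 2: prefer B, take beam from B; A=[quill,nail,flask,drum] B=[rod,fin,clip] C=[bolt,beam]
Tick 3: prefer A, take quill from A; A=[nail,flask,drum] B=[rod,fin,clip] C=[bolt,beam,quill]
Tick 4: prefer B, take rod from B; A=[nail,flask,drum] B=[fin,clip] C=[bolt,beam,quill,rod]
Tick 5: prefer A, take nail from A; A=[flask,drum] B=[fin,clip] C=[bolt,beam,quill,rod,nail]
Tick 6: prefer B, take fin from B; A=[flask,drum] B=[clip] C=[bolt,beam,quill,rod,nail,fin]
Tick 7: prefer A, take flask from A; A=[drum] B=[clip] C=[bolt,beam,quill,rod,nail,fin,flask]

Answer: 7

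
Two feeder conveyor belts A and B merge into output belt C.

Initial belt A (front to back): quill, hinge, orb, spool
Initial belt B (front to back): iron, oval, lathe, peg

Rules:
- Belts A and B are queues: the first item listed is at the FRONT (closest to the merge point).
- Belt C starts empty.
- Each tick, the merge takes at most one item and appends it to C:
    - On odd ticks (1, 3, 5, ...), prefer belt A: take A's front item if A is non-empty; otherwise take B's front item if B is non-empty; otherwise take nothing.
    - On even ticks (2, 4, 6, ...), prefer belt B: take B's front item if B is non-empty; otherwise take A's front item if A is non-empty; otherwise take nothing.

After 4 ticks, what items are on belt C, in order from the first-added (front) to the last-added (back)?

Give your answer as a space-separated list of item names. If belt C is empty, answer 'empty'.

Answer: quill iron hinge oval

Derivation:
Tick 1: prefer A, take quill from A; A=[hinge,orb,spool] B=[iron,oval,lathe,peg] C=[quill]
Tick 2: prefer B, take iron from B; A=[hinge,orb,spool] B=[oval,lathe,peg] C=[quill,iron]
Tick 3: prefer A, take hinge from A; A=[orb,spool] B=[oval,lathe,peg] C=[quill,iron,hinge]
Tick 4: prefer B, take oval from B; A=[orb,spool] B=[lathe,peg] C=[quill,iron,hinge,oval]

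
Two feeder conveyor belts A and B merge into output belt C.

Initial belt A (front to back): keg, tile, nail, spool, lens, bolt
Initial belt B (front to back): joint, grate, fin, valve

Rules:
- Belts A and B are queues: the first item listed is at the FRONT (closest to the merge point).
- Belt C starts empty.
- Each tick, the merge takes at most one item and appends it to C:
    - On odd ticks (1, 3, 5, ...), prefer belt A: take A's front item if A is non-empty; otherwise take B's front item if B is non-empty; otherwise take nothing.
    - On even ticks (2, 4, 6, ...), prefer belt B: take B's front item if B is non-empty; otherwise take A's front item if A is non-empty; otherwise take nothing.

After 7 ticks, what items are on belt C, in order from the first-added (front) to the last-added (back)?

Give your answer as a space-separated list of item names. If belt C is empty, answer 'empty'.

Answer: keg joint tile grate nail fin spool

Derivation:
Tick 1: prefer A, take keg from A; A=[tile,nail,spool,lens,bolt] B=[joint,grate,fin,valve] C=[keg]
Tick 2: prefer B, take joint from B; A=[tile,nail,spool,lens,bolt] B=[grate,fin,valve] C=[keg,joint]
Tick 3: prefer A, take tile from A; A=[nail,spool,lens,bolt] B=[grate,fin,valve] C=[keg,joint,tile]
Tick 4: prefer B, take grate from B; A=[nail,spool,lens,bolt] B=[fin,valve] C=[keg,joint,tile,grate]
Tick 5: prefer A, take nail from A; A=[spool,lens,bolt] B=[fin,valve] C=[keg,joint,tile,grate,nail]
Tick 6: prefer B, take fin from B; A=[spool,lens,bolt] B=[valve] C=[keg,joint,tile,grate,nail,fin]
Tick 7: prefer A, take spool from A; A=[lens,bolt] B=[valve] C=[keg,joint,tile,grate,nail,fin,spool]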